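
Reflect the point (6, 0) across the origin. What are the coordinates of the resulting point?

Reflection across origin: (6, 0) → (-6, 0)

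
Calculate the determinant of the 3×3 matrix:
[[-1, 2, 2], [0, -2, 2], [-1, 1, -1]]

Expansion along first row:
det = -1·det([[-2,2],[1,-1]]) - 2·det([[0,2],[-1,-1]]) + 2·det([[0,-2],[-1,1]])
    = -1·(-2·-1 - 2·1) - 2·(0·-1 - 2·-1) + 2·(0·1 - -2·-1)
    = -1·0 - 2·2 + 2·-2
    = 0 + -4 + -4 = -8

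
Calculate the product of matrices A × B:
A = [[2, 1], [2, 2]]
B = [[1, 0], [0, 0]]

Matrix multiplication:
C[0][0] = 2×1 + 1×0 = 2
C[0][1] = 2×0 + 1×0 = 0
C[1][0] = 2×1 + 2×0 = 2
C[1][1] = 2×0 + 2×0 = 0
Result: [[2, 0], [2, 0]]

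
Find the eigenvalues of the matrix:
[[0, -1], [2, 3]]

Characteristic equation: det(A - λI) = 0
λ² - (trace)λ + (det) = 0
trace = 0 + 3 = 3, det = (0)(3) - (-1)(2) = 2
λ² - (3)λ + (2) = 0
λ = (3 ± √((3)² - 4·(2))) / 2 = (3 ± √1) / 2
Solving: λ = 1, 2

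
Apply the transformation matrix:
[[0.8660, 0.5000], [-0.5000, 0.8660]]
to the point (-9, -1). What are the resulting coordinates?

Matrix multiplication:
[[0.8660, 0.5000], [-0.5000, 0.8660]] × [-9, -1]ᵀ
= [(0.8660)(-9) + (0.5000)(-1), (-0.5000)(-9) + (0.8660)(-1)]ᵀ
= [-8.2940, 3.6340]ᵀ
Result: (-8.2940, 3.6340)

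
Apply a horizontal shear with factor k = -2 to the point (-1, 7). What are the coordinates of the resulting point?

Shear matrix for horizontal shear with factor k = -2:
[[1, -2], [0, 1]]
Result: (-1, 7) → (-15, 7)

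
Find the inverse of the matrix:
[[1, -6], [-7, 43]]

For [[a,b],[c,d]], inverse = (1/det)·[[d,-b],[-c,a]]
det = (1)(43) - (-6)(-7) = 43 - 42 = 1
Inverse = [[43, 6], [7, 1]]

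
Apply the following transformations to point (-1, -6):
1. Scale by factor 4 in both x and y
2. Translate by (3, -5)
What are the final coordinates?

Step 1: Scale (-1, -6) by 4 → (-4, -24)
Step 2: Translate by (3, -5) → (-1, -29)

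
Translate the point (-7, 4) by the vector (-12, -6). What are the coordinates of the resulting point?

Translation by (-12, -6) (homogeneous matrix [[1, 0, -12], [0, 1, -6], [0, 0, 1]]):
x' = -7 + -12 = -19
y' = 4 + -6 = -2
Result: (-19, -2)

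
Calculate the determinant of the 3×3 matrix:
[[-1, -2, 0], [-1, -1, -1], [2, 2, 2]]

Expansion along first row:
det = -1·det([[-1,-1],[2,2]]) - -2·det([[-1,-1],[2,2]]) + 0·det([[-1,-1],[2,2]])
    = -1·(-1·2 - -1·2) - -2·(-1·2 - -1·2) + 0·(-1·2 - -1·2)
    = -1·0 - -2·0 + 0·0
    = 0 + 0 + 0 = 0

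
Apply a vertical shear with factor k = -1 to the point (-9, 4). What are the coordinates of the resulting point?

Shear matrix for vertical shear with factor k = -1:
[[1, 0], [-1, 1]]
Result: (-9, 4) → (-9, 13)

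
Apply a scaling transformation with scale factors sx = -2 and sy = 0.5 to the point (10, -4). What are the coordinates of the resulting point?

Scaling matrix:
[[-2, 0], [0, 0.50]]
Result: (10 × -2, -4 × 0.5) = (-20, -2)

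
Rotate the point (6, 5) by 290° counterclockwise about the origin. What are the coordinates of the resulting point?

Rotation matrix for 290°: [[cos 290°, -sin 290°], [sin 290°, cos 290°]] ≈ [[0.342020, 0.939693], [-0.939693, 0.342020]]
[[0.342020, 0.939693], [-0.939693, 0.342020]] × [6, 5]ᵀ ≈ [6.7506, -3.9281]ᵀ
Result: (6.7506, -3.9281)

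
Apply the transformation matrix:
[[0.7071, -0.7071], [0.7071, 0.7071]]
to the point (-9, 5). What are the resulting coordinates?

Matrix multiplication:
[[0.7071, -0.7071], [0.7071, 0.7071]] × [-9, 5]ᵀ
= [(0.7071)(-9) + (-0.7071)(5), (0.7071)(-9) + (0.7071)(5)]ᵀ
= [-9.8994, -2.8284]ᵀ
Result: (-9.8994, -2.8284)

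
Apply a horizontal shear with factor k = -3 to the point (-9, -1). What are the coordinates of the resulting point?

Shear matrix for horizontal shear with factor k = -3:
[[1, -3], [0, 1]]
Result: (-9, -1) → (-6, -1)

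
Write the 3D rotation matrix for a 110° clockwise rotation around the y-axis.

Rotation matrix for clockwise 110° around y-axis:
A clockwise rotation by 110° is a counterclockwise rotation by -110°.
cos(-110°) = -0.3420, sin(-110°) = -0.9397
Result: [[-0.3420, 0, -0.9397], [0, 1, 0], [0.9397, 0, -0.3420]]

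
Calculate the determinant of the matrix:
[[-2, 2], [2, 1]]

For a 2×2 matrix [[a, b], [c, d]], det = ad - bc
det = (-2)(1) - (2)(2) = -2 - 4 = -6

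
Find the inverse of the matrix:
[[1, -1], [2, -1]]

For [[a,b],[c,d]], inverse = (1/det)·[[d,-b],[-c,a]]
det = (1)(-1) - (-1)(2) = -1 - -2 = 1
Inverse = [[-1, 1], [-2, 1]]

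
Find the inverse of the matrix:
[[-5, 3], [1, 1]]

For [[a,b],[c,d]], inverse = (1/det)·[[d,-b],[-c,a]]
det = (-5)(1) - (3)(1) = -5 - 3 = -8
Inverse = (1/-8)·[[1, -3], [-1, -5]]
= [[-1/8, 3/8], [1/8, 5/8]]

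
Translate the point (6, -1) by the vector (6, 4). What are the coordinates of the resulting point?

Translation by (6, 4) (homogeneous matrix [[1, 0, 6], [0, 1, 4], [0, 0, 1]]):
x' = 6 + 6 = 12
y' = -1 + 4 = 3
Result: (12, 3)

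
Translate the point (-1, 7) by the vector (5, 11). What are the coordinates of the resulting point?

Translation by (5, 11) (homogeneous matrix [[1, 0, 5], [0, 1, 11], [0, 0, 1]]):
x' = -1 + 5 = 4
y' = 7 + 11 = 18
Result: (4, 18)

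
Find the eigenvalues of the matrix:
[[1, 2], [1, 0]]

Characteristic equation: det(A - λI) = 0
λ² - (trace)λ + (det) = 0
trace = 1 + 0 = 1, det = (1)(0) - (2)(1) = -2
λ² - (1)λ + (-2) = 0
λ = (1 ± √((1)² - 4·(-2))) / 2 = (1 ± √9) / 2
Solving: λ = -1, 2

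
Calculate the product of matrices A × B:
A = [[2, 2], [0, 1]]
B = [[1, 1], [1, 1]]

Matrix multiplication:
C[0][0] = 2×1 + 2×1 = 4
C[0][1] = 2×1 + 2×1 = 4
C[1][0] = 0×1 + 1×1 = 1
C[1][1] = 0×1 + 1×1 = 1
Result: [[4, 4], [1, 1]]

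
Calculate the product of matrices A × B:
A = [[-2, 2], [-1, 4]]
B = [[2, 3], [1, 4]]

Matrix multiplication:
C[0][0] = -2×2 + 2×1 = -2
C[0][1] = -2×3 + 2×4 = 2
C[1][0] = -1×2 + 4×1 = 2
C[1][1] = -1×3 + 4×4 = 13
Result: [[-2, 2], [2, 13]]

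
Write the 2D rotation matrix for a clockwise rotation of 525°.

Rotation matrix formula: [[cos θ, -sin θ], [sin θ, cos θ]]
A clockwise rotation by 525° is equivalent to a counterclockwise rotation by -525°.
For θ = -525°:
cos(-525°) = -0.9659
sin(-525°) = -0.2588
Result: [[-0.9659, 0.2588], [-0.2588, -0.9659]]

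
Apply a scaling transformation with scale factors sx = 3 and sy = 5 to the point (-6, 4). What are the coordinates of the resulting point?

Scaling matrix:
[[3, 0], [0, 5]]
Result: (-6 × 3, 4 × 5) = (-18, 20)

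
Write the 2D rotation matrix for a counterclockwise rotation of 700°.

Rotation matrix formula: [[cos θ, -sin θ], [sin θ, cos θ]]
For θ = 700°:
cos(700°) = 0.9397
sin(700°) = -0.3420
Result: [[0.9397, 0.3420], [-0.3420, 0.9397]]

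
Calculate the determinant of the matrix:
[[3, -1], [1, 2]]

For a 2×2 matrix [[a, b], [c, d]], det = ad - bc
det = (3)(2) - (-1)(1) = 6 - -1 = 7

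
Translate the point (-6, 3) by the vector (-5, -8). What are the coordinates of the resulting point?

Translation by (-5, -8) (homogeneous matrix [[1, 0, -5], [0, 1, -8], [0, 0, 1]]):
x' = -6 + -5 = -11
y' = 3 + -8 = -5
Result: (-11, -5)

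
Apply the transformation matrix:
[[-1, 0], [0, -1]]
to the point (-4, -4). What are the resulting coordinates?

Matrix multiplication:
[[-1, 0], [0, -1]] × [-4, -4]ᵀ
= [(-1)(-4) + (0)(-4), (0)(-4) + (-1)(-4)]ᵀ
= [4, 4]ᵀ
Result: (4, 4)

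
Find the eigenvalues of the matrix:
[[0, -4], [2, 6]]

Characteristic equation: det(A - λI) = 0
λ² - (trace)λ + (det) = 0
trace = 0 + 6 = 6, det = (0)(6) - (-4)(2) = 8
λ² - (6)λ + (8) = 0
λ = (6 ± √((6)² - 4·(8))) / 2 = (6 ± √4) / 2
Solving: λ = 2, 4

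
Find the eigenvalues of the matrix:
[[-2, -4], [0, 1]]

Characteristic equation: det(A - λI) = 0
λ² - (trace)λ + (det) = 0
trace = -2 + 1 = -1, det = (-2)(1) - (-4)(0) = -2
λ² - (-1)λ + (-2) = 0
λ = (-1 ± √((-1)² - 4·(-2))) / 2 = (-1 ± √9) / 2
Solving: λ = -2, 1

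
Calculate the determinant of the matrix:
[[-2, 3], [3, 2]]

For a 2×2 matrix [[a, b], [c, d]], det = ad - bc
det = (-2)(2) - (3)(3) = -4 - 9 = -13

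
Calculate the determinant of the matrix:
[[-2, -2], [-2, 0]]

For a 2×2 matrix [[a, b], [c, d]], det = ad - bc
det = (-2)(0) - (-2)(-2) = 0 - 4 = -4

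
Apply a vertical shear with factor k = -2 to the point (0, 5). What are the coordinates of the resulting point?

Shear matrix for vertical shear with factor k = -2:
[[1, 0], [-2, 1]]
Result: (0, 5) → (0, 5)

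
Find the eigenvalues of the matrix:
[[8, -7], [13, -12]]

Characteristic equation: det(A - λI) = 0
λ² - (trace)λ + (det) = 0
trace = 8 + -12 = -4, det = (8)(-12) - (-7)(13) = -5
λ² - (-4)λ + (-5) = 0
λ = (-4 ± √((-4)² - 4·(-5))) / 2 = (-4 ± √36) / 2
Solving: λ = -5, 1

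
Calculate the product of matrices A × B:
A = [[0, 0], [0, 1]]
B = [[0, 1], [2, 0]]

Matrix multiplication:
C[0][0] = 0×0 + 0×2 = 0
C[0][1] = 0×1 + 0×0 = 0
C[1][0] = 0×0 + 1×2 = 2
C[1][1] = 0×1 + 1×0 = 0
Result: [[0, 0], [2, 0]]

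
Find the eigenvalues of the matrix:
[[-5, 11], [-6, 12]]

Characteristic equation: det(A - λI) = 0
λ² - (trace)λ + (det) = 0
trace = -5 + 12 = 7, det = (-5)(12) - (11)(-6) = 6
λ² - (7)λ + (6) = 0
λ = (7 ± √((7)² - 4·(6))) / 2 = (7 ± √25) / 2
Solving: λ = 1, 6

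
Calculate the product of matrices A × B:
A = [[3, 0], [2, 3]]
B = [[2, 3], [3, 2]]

Matrix multiplication:
C[0][0] = 3×2 + 0×3 = 6
C[0][1] = 3×3 + 0×2 = 9
C[1][0] = 2×2 + 3×3 = 13
C[1][1] = 2×3 + 3×2 = 12
Result: [[6, 9], [13, 12]]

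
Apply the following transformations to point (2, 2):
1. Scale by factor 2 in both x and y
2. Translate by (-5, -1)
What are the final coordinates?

Step 1: Scale (2, 2) by 2 → (4, 4)
Step 2: Translate by (-5, -1) → (-1, 3)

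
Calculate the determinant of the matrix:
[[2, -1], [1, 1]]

For a 2×2 matrix [[a, b], [c, d]], det = ad - bc
det = (2)(1) - (-1)(1) = 2 - -1 = 3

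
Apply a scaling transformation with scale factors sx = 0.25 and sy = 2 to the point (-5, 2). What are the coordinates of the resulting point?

Scaling matrix:
[[0.25, 0], [0, 2]]
Result: (-5 × 0.25, 2 × 2) = (-1.25, 4)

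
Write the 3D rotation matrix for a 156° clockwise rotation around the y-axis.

Rotation matrix for clockwise 156° around y-axis:
A clockwise rotation by 156° is a counterclockwise rotation by -156°.
cos(-156°) = -0.9135, sin(-156°) = -0.4067
Result: [[-0.9135, 0, -0.4067], [0, 1, 0], [0.4067, 0, -0.9135]]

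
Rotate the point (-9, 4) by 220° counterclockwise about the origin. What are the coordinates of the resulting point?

Rotation matrix for 220°: [[cos 220°, -sin 220°], [sin 220°, cos 220°]] ≈ [[-0.766044, 0.642788], [-0.642788, -0.766044]]
[[-0.766044, 0.642788], [-0.642788, -0.766044]] × [-9, 4]ᵀ ≈ [9.4656, 2.7209]ᵀ
Result: (9.4656, 2.7209)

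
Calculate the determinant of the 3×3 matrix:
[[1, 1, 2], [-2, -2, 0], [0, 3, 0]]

Expansion along first row:
det = 1·det([[-2,0],[3,0]]) - 1·det([[-2,0],[0,0]]) + 2·det([[-2,-2],[0,3]])
    = 1·(-2·0 - 0·3) - 1·(-2·0 - 0·0) + 2·(-2·3 - -2·0)
    = 1·0 - 1·0 + 2·-6
    = 0 + 0 + -12 = -12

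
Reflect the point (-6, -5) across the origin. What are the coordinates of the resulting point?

Reflection across origin: (-6, -5) → (6, 5)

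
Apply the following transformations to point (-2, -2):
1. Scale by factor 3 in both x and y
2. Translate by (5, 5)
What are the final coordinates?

Step 1: Scale (-2, -2) by 3 → (-6, -6)
Step 2: Translate by (5, 5) → (-1, -1)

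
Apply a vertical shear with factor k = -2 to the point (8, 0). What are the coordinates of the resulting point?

Shear matrix for vertical shear with factor k = -2:
[[1, 0], [-2, 1]]
Result: (8, 0) → (8, -16)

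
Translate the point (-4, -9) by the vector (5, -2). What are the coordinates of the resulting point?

Translation by (5, -2) (homogeneous matrix [[1, 0, 5], [0, 1, -2], [0, 0, 1]]):
x' = -4 + 5 = 1
y' = -9 + -2 = -11
Result: (1, -11)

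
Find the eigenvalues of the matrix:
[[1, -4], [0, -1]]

Characteristic equation: det(A - λI) = 0
λ² - (trace)λ + (det) = 0
trace = 1 + -1 = 0, det = (1)(-1) - (-4)(0) = -1
λ² - (0)λ + (-1) = 0
λ = (0 ± √((0)² - 4·(-1))) / 2 = (0 ± √4) / 2
Solving: λ = -1, 1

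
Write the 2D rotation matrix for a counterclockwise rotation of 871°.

Rotation matrix formula: [[cos θ, -sin θ], [sin θ, cos θ]]
For θ = 871°:
cos(871°) = -0.8746
sin(871°) = 0.4848
Result: [[-0.8746, -0.4848], [0.4848, -0.8746]]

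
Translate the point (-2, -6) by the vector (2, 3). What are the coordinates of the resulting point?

Translation by (2, 3) (homogeneous matrix [[1, 0, 2], [0, 1, 3], [0, 0, 1]]):
x' = -2 + 2 = 0
y' = -6 + 3 = -3
Result: (0, -3)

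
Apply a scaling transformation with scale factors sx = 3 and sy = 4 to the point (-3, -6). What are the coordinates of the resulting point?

Scaling matrix:
[[3, 0], [0, 4]]
Result: (-3 × 3, -6 × 4) = (-9, -24)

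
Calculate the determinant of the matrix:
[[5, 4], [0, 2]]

For a 2×2 matrix [[a, b], [c, d]], det = ad - bc
det = (5)(2) - (4)(0) = 10 - 0 = 10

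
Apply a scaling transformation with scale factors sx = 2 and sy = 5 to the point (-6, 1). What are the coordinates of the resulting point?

Scaling matrix:
[[2, 0], [0, 5]]
Result: (-6 × 2, 1 × 5) = (-12, 5)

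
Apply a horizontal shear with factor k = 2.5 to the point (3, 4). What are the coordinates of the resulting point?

Shear matrix for horizontal shear with factor k = 2.5:
[[1, 2.50], [0, 1]]
Result: (3, 4) → (13, 4)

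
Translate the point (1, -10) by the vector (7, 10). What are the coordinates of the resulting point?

Translation by (7, 10) (homogeneous matrix [[1, 0, 7], [0, 1, 10], [0, 0, 1]]):
x' = 1 + 7 = 8
y' = -10 + 10 = 0
Result: (8, 0)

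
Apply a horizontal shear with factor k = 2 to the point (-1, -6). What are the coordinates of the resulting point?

Shear matrix for horizontal shear with factor k = 2:
[[1, 2], [0, 1]]
Result: (-1, -6) → (-13, -6)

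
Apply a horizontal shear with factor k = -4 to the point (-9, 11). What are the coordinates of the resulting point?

Shear matrix for horizontal shear with factor k = -4:
[[1, -4], [0, 1]]
Result: (-9, 11) → (-53, 11)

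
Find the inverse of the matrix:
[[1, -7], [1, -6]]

For [[a,b],[c,d]], inverse = (1/det)·[[d,-b],[-c,a]]
det = (1)(-6) - (-7)(1) = -6 - -7 = 1
Inverse = [[-6, 7], [-1, 1]]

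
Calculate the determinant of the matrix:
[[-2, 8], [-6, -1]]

For a 2×2 matrix [[a, b], [c, d]], det = ad - bc
det = (-2)(-1) - (8)(-6) = 2 - -48 = 50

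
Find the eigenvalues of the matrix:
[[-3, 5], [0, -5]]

Characteristic equation: det(A - λI) = 0
λ² - (trace)λ + (det) = 0
trace = -3 + -5 = -8, det = (-3)(-5) - (5)(0) = 15
λ² - (-8)λ + (15) = 0
λ = (-8 ± √((-8)² - 4·(15))) / 2 = (-8 ± √4) / 2
Solving: λ = -5, -3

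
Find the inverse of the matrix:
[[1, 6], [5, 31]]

For [[a,b],[c,d]], inverse = (1/det)·[[d,-b],[-c,a]]
det = (1)(31) - (6)(5) = 31 - 30 = 1
Inverse = [[31, -6], [-5, 1]]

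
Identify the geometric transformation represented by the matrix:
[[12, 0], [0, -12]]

This matrix represents: non-uniform scaling by sx = 12, sy = -12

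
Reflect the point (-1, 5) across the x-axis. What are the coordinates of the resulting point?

Reflection across x-axis: (-1, 5) → (-1, -5)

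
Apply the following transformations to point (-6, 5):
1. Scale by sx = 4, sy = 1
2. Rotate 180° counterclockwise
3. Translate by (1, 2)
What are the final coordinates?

Step 1: Scale → (-24, 5)
Step 2: Rotate 180° → (24, -5)
Step 3: Translate → (25, -3)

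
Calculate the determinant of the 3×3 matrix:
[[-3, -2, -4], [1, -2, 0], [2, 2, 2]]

Expansion along first row:
det = -3·det([[-2,0],[2,2]]) - -2·det([[1,0],[2,2]]) + -4·det([[1,-2],[2,2]])
    = -3·(-2·2 - 0·2) - -2·(1·2 - 0·2) + -4·(1·2 - -2·2)
    = -3·-4 - -2·2 + -4·6
    = 12 + 4 + -24 = -8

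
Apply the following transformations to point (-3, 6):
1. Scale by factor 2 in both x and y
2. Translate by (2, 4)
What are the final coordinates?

Step 1: Scale (-3, 6) by 2 → (-6, 12)
Step 2: Translate by (2, 4) → (-4, 16)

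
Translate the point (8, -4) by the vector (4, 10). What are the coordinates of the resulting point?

Translation by (4, 10) (homogeneous matrix [[1, 0, 4], [0, 1, 10], [0, 0, 1]]):
x' = 8 + 4 = 12
y' = -4 + 10 = 6
Result: (12, 6)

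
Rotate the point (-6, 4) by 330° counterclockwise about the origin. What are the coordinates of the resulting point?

Rotation matrix for 330°: [[cos 330°, -sin 330°], [sin 330°, cos 330°]] ≈ [[0.866025, 0.500000], [-0.500000, 0.866025]]
[[0.866025, 0.500000], [-0.500000, 0.866025]] × [-6, 4]ᵀ ≈ [-3.1962, 6.4641]ᵀ
Result: (-3.1962, 6.4641)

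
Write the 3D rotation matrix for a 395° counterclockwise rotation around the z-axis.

Rotation matrix for counterclockwise 395° around z-axis:
cos(395°) = 0.8192, sin(395°) = 0.5736
Result: [[0.8192, -0.5736, 0], [0.5736, 0.8192, 0], [0, 0, 1]]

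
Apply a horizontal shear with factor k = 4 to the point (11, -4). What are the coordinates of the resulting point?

Shear matrix for horizontal shear with factor k = 4:
[[1, 4], [0, 1]]
Result: (11, -4) → (-5, -4)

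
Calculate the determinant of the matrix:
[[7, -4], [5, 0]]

For a 2×2 matrix [[a, b], [c, d]], det = ad - bc
det = (7)(0) - (-4)(5) = 0 - -20 = 20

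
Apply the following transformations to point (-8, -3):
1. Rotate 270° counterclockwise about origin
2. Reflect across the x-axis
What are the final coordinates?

Step 1: Rotate 270° → (-3, 8)
Step 2: Reflect across x-axis → (-3, -8)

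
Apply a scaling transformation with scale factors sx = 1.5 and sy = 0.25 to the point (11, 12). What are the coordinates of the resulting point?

Scaling matrix:
[[1.50, 0], [0, 0.25]]
Result: (11 × 1.5, 12 × 0.25) = (16.5, 3)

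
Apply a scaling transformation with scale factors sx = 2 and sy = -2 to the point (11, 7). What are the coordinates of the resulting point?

Scaling matrix:
[[2, 0], [0, -2]]
Result: (11 × 2, 7 × -2) = (22, -14)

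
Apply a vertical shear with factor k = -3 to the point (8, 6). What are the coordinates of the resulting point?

Shear matrix for vertical shear with factor k = -3:
[[1, 0], [-3, 1]]
Result: (8, 6) → (8, -18)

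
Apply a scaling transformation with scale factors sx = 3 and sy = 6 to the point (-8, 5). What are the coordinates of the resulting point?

Scaling matrix:
[[3, 0], [0, 6]]
Result: (-8 × 3, 5 × 6) = (-24, 30)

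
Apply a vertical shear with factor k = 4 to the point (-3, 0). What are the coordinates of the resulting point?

Shear matrix for vertical shear with factor k = 4:
[[1, 0], [4, 1]]
Result: (-3, 0) → (-3, -12)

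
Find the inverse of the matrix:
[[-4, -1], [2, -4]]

For [[a,b],[c,d]], inverse = (1/det)·[[d,-b],[-c,a]]
det = (-4)(-4) - (-1)(2) = 16 - -2 = 18
Inverse = (1/18)·[[-4, 1], [-2, -4]]
= [[-2/9, 1/18], [-1/9, -2/9]]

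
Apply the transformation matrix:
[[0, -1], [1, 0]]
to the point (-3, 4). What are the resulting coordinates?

Matrix multiplication:
[[0, -1], [1, 0]] × [-3, 4]ᵀ
= [(0)(-3) + (-1)(4), (1)(-3) + (0)(4)]ᵀ
= [-4, -3]ᵀ
Result: (-4, -3)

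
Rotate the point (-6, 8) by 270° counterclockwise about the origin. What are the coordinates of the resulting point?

Rotation matrix for 270°: [[cos 270°, -sin 270°], [sin 270°, cos 270°]] = [[0, 1], [-1, 0]]
[[0, 1], [-1, 0]] × [-6, 8]ᵀ = [8, 6]ᵀ
Result: (8, 6)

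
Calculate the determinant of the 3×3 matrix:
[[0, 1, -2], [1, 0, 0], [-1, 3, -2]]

Expansion along first row:
det = 0·det([[0,0],[3,-2]]) - 1·det([[1,0],[-1,-2]]) + -2·det([[1,0],[-1,3]])
    = 0·(0·-2 - 0·3) - 1·(1·-2 - 0·-1) + -2·(1·3 - 0·-1)
    = 0·0 - 1·-2 + -2·3
    = 0 + 2 + -6 = -4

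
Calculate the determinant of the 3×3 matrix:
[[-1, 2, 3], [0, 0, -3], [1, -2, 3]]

Expansion along first row:
det = -1·det([[0,-3],[-2,3]]) - 2·det([[0,-3],[1,3]]) + 3·det([[0,0],[1,-2]])
    = -1·(0·3 - -3·-2) - 2·(0·3 - -3·1) + 3·(0·-2 - 0·1)
    = -1·-6 - 2·3 + 3·0
    = 6 + -6 + 0 = 0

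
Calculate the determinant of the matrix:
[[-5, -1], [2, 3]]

For a 2×2 matrix [[a, b], [c, d]], det = ad - bc
det = (-5)(3) - (-1)(2) = -15 - -2 = -13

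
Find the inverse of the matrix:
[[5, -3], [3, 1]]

For [[a,b],[c,d]], inverse = (1/det)·[[d,-b],[-c,a]]
det = (5)(1) - (-3)(3) = 5 - -9 = 14
Inverse = (1/14)·[[1, 3], [-3, 5]]
= [[1/14, 3/14], [-3/14, 5/14]]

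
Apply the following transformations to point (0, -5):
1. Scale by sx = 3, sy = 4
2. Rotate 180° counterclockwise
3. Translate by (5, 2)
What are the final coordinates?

Step 1: Scale → (0, -20)
Step 2: Rotate 180° → (0, 20)
Step 3: Translate → (5, 22)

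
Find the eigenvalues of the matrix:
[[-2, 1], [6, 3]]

Characteristic equation: det(A - λI) = 0
λ² - (trace)λ + (det) = 0
trace = -2 + 3 = 1, det = (-2)(3) - (1)(6) = -12
λ² - (1)λ + (-12) = 0
λ = (1 ± √((1)² - 4·(-12))) / 2 = (1 ± √49) / 2
Solving: λ = -3, 4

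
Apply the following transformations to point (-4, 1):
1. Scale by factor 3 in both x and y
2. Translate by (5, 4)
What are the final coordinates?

Step 1: Scale (-4, 1) by 3 → (-12, 3)
Step 2: Translate by (5, 4) → (-7, 7)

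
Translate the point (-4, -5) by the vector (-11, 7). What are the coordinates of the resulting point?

Translation by (-11, 7) (homogeneous matrix [[1, 0, -11], [0, 1, 7], [0, 0, 1]]):
x' = -4 + -11 = -15
y' = -5 + 7 = 2
Result: (-15, 2)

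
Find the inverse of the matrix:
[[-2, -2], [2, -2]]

For [[a,b],[c,d]], inverse = (1/det)·[[d,-b],[-c,a]]
det = (-2)(-2) - (-2)(2) = 4 - -4 = 8
Inverse = (1/8)·[[-2, 2], [-2, -2]]
= [[-1/4, 1/4], [-1/4, -1/4]]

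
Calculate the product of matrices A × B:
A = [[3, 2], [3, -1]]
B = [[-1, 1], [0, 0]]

Matrix multiplication:
C[0][0] = 3×-1 + 2×0 = -3
C[0][1] = 3×1 + 2×0 = 3
C[1][0] = 3×-1 + -1×0 = -3
C[1][1] = 3×1 + -1×0 = 3
Result: [[-3, 3], [-3, 3]]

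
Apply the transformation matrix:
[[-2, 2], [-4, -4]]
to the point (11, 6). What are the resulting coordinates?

Matrix multiplication:
[[-2, 2], [-4, -4]] × [11, 6]ᵀ
= [(-2)(11) + (2)(6), (-4)(11) + (-4)(6)]ᵀ
= [-10, -68]ᵀ
Result: (-10, -68)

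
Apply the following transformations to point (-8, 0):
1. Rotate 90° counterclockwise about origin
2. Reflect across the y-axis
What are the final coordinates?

Step 1: Rotate 90° → (0, -8)
Step 2: Reflect across y-axis → (0, -8)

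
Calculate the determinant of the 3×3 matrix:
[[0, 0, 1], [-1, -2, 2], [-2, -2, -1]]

Expansion along first row:
det = 0·det([[-2,2],[-2,-1]]) - 0·det([[-1,2],[-2,-1]]) + 1·det([[-1,-2],[-2,-2]])
    = 0·(-2·-1 - 2·-2) - 0·(-1·-1 - 2·-2) + 1·(-1·-2 - -2·-2)
    = 0·6 - 0·5 + 1·-2
    = 0 + 0 + -2 = -2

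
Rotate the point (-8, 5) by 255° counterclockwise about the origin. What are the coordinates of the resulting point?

Rotation matrix for 255°: [[cos 255°, -sin 255°], [sin 255°, cos 255°]] ≈ [[-0.258819, 0.965926], [-0.965926, -0.258819]]
[[-0.258819, 0.965926], [-0.965926, -0.258819]] × [-8, 5]ᵀ ≈ [6.9002, 6.4333]ᵀ
Result: (6.9002, 6.4333)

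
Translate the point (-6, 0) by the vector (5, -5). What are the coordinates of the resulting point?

Translation by (5, -5) (homogeneous matrix [[1, 0, 5], [0, 1, -5], [0, 0, 1]]):
x' = -6 + 5 = -1
y' = 0 + -5 = -5
Result: (-1, -5)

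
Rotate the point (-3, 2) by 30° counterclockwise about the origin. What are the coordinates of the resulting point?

Rotation matrix for 30°: [[cos 30°, -sin 30°], [sin 30°, cos 30°]] ≈ [[0.866025, -0.500000], [0.500000, 0.866025]]
[[0.866025, -0.500000], [0.500000, 0.866025]] × [-3, 2]ᵀ ≈ [-3.5981, 0.2321]ᵀ
Result: (-3.5981, 0.2321)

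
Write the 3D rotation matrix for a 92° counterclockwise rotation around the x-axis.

Rotation matrix for counterclockwise 92° around x-axis:
cos(92°) = -0.0349, sin(92°) = 0.9994
Result: [[1, 0, 0], [0, -0.0349, -0.9994], [0, 0.9994, -0.0349]]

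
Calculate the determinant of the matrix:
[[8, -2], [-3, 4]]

For a 2×2 matrix [[a, b], [c, d]], det = ad - bc
det = (8)(4) - (-2)(-3) = 32 - 6 = 26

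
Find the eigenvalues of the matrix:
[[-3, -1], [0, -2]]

Characteristic equation: det(A - λI) = 0
λ² - (trace)λ + (det) = 0
trace = -3 + -2 = -5, det = (-3)(-2) - (-1)(0) = 6
λ² - (-5)λ + (6) = 0
λ = (-5 ± √((-5)² - 4·(6))) / 2 = (-5 ± √1) / 2
Solving: λ = -3, -2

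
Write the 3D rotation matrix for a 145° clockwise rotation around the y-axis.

Rotation matrix for clockwise 145° around y-axis:
A clockwise rotation by 145° is a counterclockwise rotation by -145°.
cos(-145°) = -0.8192, sin(-145°) = -0.5736
Result: [[-0.8192, 0, -0.5736], [0, 1, 0], [0.5736, 0, -0.8192]]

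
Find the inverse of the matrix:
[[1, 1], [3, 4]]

For [[a,b],[c,d]], inverse = (1/det)·[[d,-b],[-c,a]]
det = (1)(4) - (1)(3) = 4 - 3 = 1
Inverse = [[4, -1], [-3, 1]]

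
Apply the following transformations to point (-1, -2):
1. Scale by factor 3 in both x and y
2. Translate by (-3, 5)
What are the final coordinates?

Step 1: Scale (-1, -2) by 3 → (-3, -6)
Step 2: Translate by (-3, 5) → (-6, -1)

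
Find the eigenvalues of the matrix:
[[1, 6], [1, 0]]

Characteristic equation: det(A - λI) = 0
λ² - (trace)λ + (det) = 0
trace = 1 + 0 = 1, det = (1)(0) - (6)(1) = -6
λ² - (1)λ + (-6) = 0
λ = (1 ± √((1)² - 4·(-6))) / 2 = (1 ± √25) / 2
Solving: λ = -2, 3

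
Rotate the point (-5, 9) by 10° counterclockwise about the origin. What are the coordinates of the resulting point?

Rotation matrix for 10°: [[cos 10°, -sin 10°], [sin 10°, cos 10°]] ≈ [[0.984808, -0.173648], [0.173648, 0.984808]]
[[0.984808, -0.173648], [0.173648, 0.984808]] × [-5, 9]ᵀ ≈ [-6.4869, 7.9950]ᵀ
Result: (-6.4869, 7.9950)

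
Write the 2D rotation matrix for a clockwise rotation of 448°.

Rotation matrix formula: [[cos θ, -sin θ], [sin θ, cos θ]]
A clockwise rotation by 448° is equivalent to a counterclockwise rotation by -448°.
For θ = -448°:
cos(-448°) = 0.0349
sin(-448°) = -0.9994
Result: [[0.0349, 0.9994], [-0.9994, 0.0349]]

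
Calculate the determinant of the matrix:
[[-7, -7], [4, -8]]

For a 2×2 matrix [[a, b], [c, d]], det = ad - bc
det = (-7)(-8) - (-7)(4) = 56 - -28 = 84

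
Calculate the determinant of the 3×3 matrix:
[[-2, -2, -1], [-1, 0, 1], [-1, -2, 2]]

Expansion along first row:
det = -2·det([[0,1],[-2,2]]) - -2·det([[-1,1],[-1,2]]) + -1·det([[-1,0],[-1,-2]])
    = -2·(0·2 - 1·-2) - -2·(-1·2 - 1·-1) + -1·(-1·-2 - 0·-1)
    = -2·2 - -2·-1 + -1·2
    = -4 + -2 + -2 = -8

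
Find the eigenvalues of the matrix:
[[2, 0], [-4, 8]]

Characteristic equation: det(A - λI) = 0
λ² - (trace)λ + (det) = 0
trace = 2 + 8 = 10, det = (2)(8) - (0)(-4) = 16
λ² - (10)λ + (16) = 0
λ = (10 ± √((10)² - 4·(16))) / 2 = (10 ± √36) / 2
Solving: λ = 2, 8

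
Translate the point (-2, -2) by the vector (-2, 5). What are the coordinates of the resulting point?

Translation by (-2, 5) (homogeneous matrix [[1, 0, -2], [0, 1, 5], [0, 0, 1]]):
x' = -2 + -2 = -4
y' = -2 + 5 = 3
Result: (-4, 3)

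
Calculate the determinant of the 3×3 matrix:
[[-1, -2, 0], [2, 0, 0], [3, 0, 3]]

Expansion along first row:
det = -1·det([[0,0],[0,3]]) - -2·det([[2,0],[3,3]]) + 0·det([[2,0],[3,0]])
    = -1·(0·3 - 0·0) - -2·(2·3 - 0·3) + 0·(2·0 - 0·3)
    = -1·0 - -2·6 + 0·0
    = 0 + 12 + 0 = 12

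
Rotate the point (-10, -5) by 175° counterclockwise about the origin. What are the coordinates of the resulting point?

Rotation matrix for 175°: [[cos 175°, -sin 175°], [sin 175°, cos 175°]] ≈ [[-0.996195, -0.087156], [0.087156, -0.996195]]
[[-0.996195, -0.087156], [0.087156, -0.996195]] × [-10, -5]ᵀ ≈ [10.3977, 4.1094]ᵀ
Result: (10.3977, 4.1094)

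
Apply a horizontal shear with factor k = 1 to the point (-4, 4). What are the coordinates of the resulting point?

Shear matrix for horizontal shear with factor k = 1:
[[1, 1], [0, 1]]
Result: (-4, 4) → (0, 4)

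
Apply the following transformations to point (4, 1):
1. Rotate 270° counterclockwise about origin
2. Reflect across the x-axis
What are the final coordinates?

Step 1: Rotate 270° → (1, -4)
Step 2: Reflect across x-axis → (1, 4)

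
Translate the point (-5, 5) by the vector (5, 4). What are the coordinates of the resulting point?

Translation by (5, 4) (homogeneous matrix [[1, 0, 5], [0, 1, 4], [0, 0, 1]]):
x' = -5 + 5 = 0
y' = 5 + 4 = 9
Result: (0, 9)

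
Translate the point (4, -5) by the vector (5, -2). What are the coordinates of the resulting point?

Translation by (5, -2) (homogeneous matrix [[1, 0, 5], [0, 1, -2], [0, 0, 1]]):
x' = 4 + 5 = 9
y' = -5 + -2 = -7
Result: (9, -7)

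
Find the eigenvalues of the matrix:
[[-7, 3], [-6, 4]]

Characteristic equation: det(A - λI) = 0
λ² - (trace)λ + (det) = 0
trace = -7 + 4 = -3, det = (-7)(4) - (3)(-6) = -10
λ² - (-3)λ + (-10) = 0
λ = (-3 ± √((-3)² - 4·(-10))) / 2 = (-3 ± √49) / 2
Solving: λ = -5, 2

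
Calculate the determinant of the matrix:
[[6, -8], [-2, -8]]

For a 2×2 matrix [[a, b], [c, d]], det = ad - bc
det = (6)(-8) - (-8)(-2) = -48 - 16 = -64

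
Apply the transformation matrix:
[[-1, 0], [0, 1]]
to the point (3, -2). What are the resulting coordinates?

Matrix multiplication:
[[-1, 0], [0, 1]] × [3, -2]ᵀ
= [(-1)(3) + (0)(-2), (0)(3) + (1)(-2)]ᵀ
= [-3, -2]ᵀ
Result: (-3, -2)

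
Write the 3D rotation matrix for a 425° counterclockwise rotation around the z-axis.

Rotation matrix for counterclockwise 425° around z-axis:
cos(425°) = 0.4226, sin(425°) = 0.9063
Result: [[0.4226, -0.9063, 0], [0.9063, 0.4226, 0], [0, 0, 1]]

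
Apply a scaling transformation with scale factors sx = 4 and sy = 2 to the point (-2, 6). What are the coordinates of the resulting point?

Scaling matrix:
[[4, 0], [0, 2]]
Result: (-2 × 4, 6 × 2) = (-8, 12)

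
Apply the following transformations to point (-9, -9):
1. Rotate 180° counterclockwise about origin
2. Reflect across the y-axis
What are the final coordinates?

Step 1: Rotate 180° → (9, 9)
Step 2: Reflect across y-axis → (-9, 9)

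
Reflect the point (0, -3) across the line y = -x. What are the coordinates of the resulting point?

Reflection across line y = -x: (0, -3) → (3, 0)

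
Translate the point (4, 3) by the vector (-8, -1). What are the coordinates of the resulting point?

Translation by (-8, -1) (homogeneous matrix [[1, 0, -8], [0, 1, -1], [0, 0, 1]]):
x' = 4 + -8 = -4
y' = 3 + -1 = 2
Result: (-4, 2)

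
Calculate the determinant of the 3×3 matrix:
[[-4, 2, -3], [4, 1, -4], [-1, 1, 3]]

Expansion along first row:
det = -4·det([[1,-4],[1,3]]) - 2·det([[4,-4],[-1,3]]) + -3·det([[4,1],[-1,1]])
    = -4·(1·3 - -4·1) - 2·(4·3 - -4·-1) + -3·(4·1 - 1·-1)
    = -4·7 - 2·8 + -3·5
    = -28 + -16 + -15 = -59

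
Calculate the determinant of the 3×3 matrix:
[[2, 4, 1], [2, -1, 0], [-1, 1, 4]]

Expansion along first row:
det = 2·det([[-1,0],[1,4]]) - 4·det([[2,0],[-1,4]]) + 1·det([[2,-1],[-1,1]])
    = 2·(-1·4 - 0·1) - 4·(2·4 - 0·-1) + 1·(2·1 - -1·-1)
    = 2·-4 - 4·8 + 1·1
    = -8 + -32 + 1 = -39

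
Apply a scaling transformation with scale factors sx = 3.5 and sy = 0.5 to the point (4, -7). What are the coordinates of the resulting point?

Scaling matrix:
[[3.50, 0], [0, 0.50]]
Result: (4 × 3.5, -7 × 0.5) = (14, -3.5)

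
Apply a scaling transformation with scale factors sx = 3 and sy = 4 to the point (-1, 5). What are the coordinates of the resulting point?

Scaling matrix:
[[3, 0], [0, 4]]
Result: (-1 × 3, 5 × 4) = (-3, 20)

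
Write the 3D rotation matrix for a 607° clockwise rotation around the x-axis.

Rotation matrix for clockwise 607° around x-axis:
A clockwise rotation by 607° is a counterclockwise rotation by -607°.
cos(-607°) = -0.3907, sin(-607°) = 0.9205
Result: [[1, 0, 0], [0, -0.3907, -0.9205], [0, 0.9205, -0.3907]]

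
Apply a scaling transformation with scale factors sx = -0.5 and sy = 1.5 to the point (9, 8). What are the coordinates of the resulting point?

Scaling matrix:
[[-0.50, 0], [0, 1.50]]
Result: (9 × -0.5, 8 × 1.5) = (-4.5, 12)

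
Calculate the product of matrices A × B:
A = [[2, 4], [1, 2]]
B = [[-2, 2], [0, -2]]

Matrix multiplication:
C[0][0] = 2×-2 + 4×0 = -4
C[0][1] = 2×2 + 4×-2 = -4
C[1][0] = 1×-2 + 2×0 = -2
C[1][1] = 1×2 + 2×-2 = -2
Result: [[-4, -4], [-2, -2]]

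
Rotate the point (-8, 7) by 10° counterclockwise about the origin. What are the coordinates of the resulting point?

Rotation matrix for 10°: [[cos 10°, -sin 10°], [sin 10°, cos 10°]] ≈ [[0.984808, -0.173648], [0.173648, 0.984808]]
[[0.984808, -0.173648], [0.173648, 0.984808]] × [-8, 7]ᵀ ≈ [-9.0940, 5.5045]ᵀ
Result: (-9.0940, 5.5045)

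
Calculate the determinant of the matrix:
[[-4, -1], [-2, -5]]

For a 2×2 matrix [[a, b], [c, d]], det = ad - bc
det = (-4)(-5) - (-1)(-2) = 20 - 2 = 18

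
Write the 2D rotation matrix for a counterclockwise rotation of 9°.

Rotation matrix formula: [[cos θ, -sin θ], [sin θ, cos θ]]
For θ = 9°:
cos(9°) = 0.9877
sin(9°) = 0.1564
Result: [[0.9877, -0.1564], [0.1564, 0.9877]]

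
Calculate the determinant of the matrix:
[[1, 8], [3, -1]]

For a 2×2 matrix [[a, b], [c, d]], det = ad - bc
det = (1)(-1) - (8)(3) = -1 - 24 = -25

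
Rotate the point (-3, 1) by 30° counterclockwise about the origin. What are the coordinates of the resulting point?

Rotation matrix for 30°: [[cos 30°, -sin 30°], [sin 30°, cos 30°]] ≈ [[0.866025, -0.500000], [0.500000, 0.866025]]
[[0.866025, -0.500000], [0.500000, 0.866025]] × [-3, 1]ᵀ ≈ [-3.0981, -0.6340]ᵀ
Result: (-3.0981, -0.6340)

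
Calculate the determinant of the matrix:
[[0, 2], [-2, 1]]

For a 2×2 matrix [[a, b], [c, d]], det = ad - bc
det = (0)(1) - (2)(-2) = 0 - -4 = 4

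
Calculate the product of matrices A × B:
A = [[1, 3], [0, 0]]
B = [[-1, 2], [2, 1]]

Matrix multiplication:
C[0][0] = 1×-1 + 3×2 = 5
C[0][1] = 1×2 + 3×1 = 5
C[1][0] = 0×-1 + 0×2 = 0
C[1][1] = 0×2 + 0×1 = 0
Result: [[5, 5], [0, 0]]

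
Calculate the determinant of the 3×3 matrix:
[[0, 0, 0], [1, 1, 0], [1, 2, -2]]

Expansion along first row:
det = 0·det([[1,0],[2,-2]]) - 0·det([[1,0],[1,-2]]) + 0·det([[1,1],[1,2]])
    = 0·(1·-2 - 0·2) - 0·(1·-2 - 0·1) + 0·(1·2 - 1·1)
    = 0·-2 - 0·-2 + 0·1
    = 0 + 0 + 0 = 0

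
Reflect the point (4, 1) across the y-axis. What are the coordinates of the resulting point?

Reflection across y-axis: (4, 1) → (-4, 1)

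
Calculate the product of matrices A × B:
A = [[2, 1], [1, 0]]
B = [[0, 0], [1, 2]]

Matrix multiplication:
C[0][0] = 2×0 + 1×1 = 1
C[0][1] = 2×0 + 1×2 = 2
C[1][0] = 1×0 + 0×1 = 0
C[1][1] = 1×0 + 0×2 = 0
Result: [[1, 2], [0, 0]]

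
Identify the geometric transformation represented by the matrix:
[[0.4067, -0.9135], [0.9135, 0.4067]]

This matrix represents: rotation by 66° counterclockwise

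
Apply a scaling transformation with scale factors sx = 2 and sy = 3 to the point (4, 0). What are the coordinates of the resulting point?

Scaling matrix:
[[2, 0], [0, 3]]
Result: (4 × 2, 0 × 3) = (8, 0)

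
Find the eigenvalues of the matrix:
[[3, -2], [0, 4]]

Characteristic equation: det(A - λI) = 0
λ² - (trace)λ + (det) = 0
trace = 3 + 4 = 7, det = (3)(4) - (-2)(0) = 12
λ² - (7)λ + (12) = 0
λ = (7 ± √((7)² - 4·(12))) / 2 = (7 ± √1) / 2
Solving: λ = 3, 4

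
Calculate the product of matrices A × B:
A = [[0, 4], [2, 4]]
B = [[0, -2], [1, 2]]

Matrix multiplication:
C[0][0] = 0×0 + 4×1 = 4
C[0][1] = 0×-2 + 4×2 = 8
C[1][0] = 2×0 + 4×1 = 4
C[1][1] = 2×-2 + 4×2 = 4
Result: [[4, 8], [4, 4]]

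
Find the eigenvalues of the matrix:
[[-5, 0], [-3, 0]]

Characteristic equation: det(A - λI) = 0
λ² - (trace)λ + (det) = 0
trace = -5 + 0 = -5, det = (-5)(0) - (0)(-3) = 0
λ² - (-5)λ + (0) = 0
λ = (-5 ± √((-5)² - 4·(0))) / 2 = (-5 ± √25) / 2
Solving: λ = -5, 0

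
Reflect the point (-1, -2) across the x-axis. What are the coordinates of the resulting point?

Reflection across x-axis: (-1, -2) → (-1, 2)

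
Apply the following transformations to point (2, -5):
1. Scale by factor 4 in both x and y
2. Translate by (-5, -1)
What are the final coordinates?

Step 1: Scale (2, -5) by 4 → (8, -20)
Step 2: Translate by (-5, -1) → (3, -21)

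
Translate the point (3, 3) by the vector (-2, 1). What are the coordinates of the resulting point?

Translation by (-2, 1) (homogeneous matrix [[1, 0, -2], [0, 1, 1], [0, 0, 1]]):
x' = 3 + -2 = 1
y' = 3 + 1 = 4
Result: (1, 4)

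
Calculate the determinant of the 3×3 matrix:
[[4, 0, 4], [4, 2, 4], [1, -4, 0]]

Expansion along first row:
det = 4·det([[2,4],[-4,0]]) - 0·det([[4,4],[1,0]]) + 4·det([[4,2],[1,-4]])
    = 4·(2·0 - 4·-4) - 0·(4·0 - 4·1) + 4·(4·-4 - 2·1)
    = 4·16 - 0·-4 + 4·-18
    = 64 + 0 + -72 = -8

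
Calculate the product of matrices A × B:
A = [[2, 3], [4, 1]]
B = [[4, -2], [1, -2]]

Matrix multiplication:
C[0][0] = 2×4 + 3×1 = 11
C[0][1] = 2×-2 + 3×-2 = -10
C[1][0] = 4×4 + 1×1 = 17
C[1][1] = 4×-2 + 1×-2 = -10
Result: [[11, -10], [17, -10]]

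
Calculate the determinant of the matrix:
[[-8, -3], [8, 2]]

For a 2×2 matrix [[a, b], [c, d]], det = ad - bc
det = (-8)(2) - (-3)(8) = -16 - -24 = 8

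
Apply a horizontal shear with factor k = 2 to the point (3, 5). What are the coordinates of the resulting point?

Shear matrix for horizontal shear with factor k = 2:
[[1, 2], [0, 1]]
Result: (3, 5) → (13, 5)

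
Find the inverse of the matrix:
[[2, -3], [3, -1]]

For [[a,b],[c,d]], inverse = (1/det)·[[d,-b],[-c,a]]
det = (2)(-1) - (-3)(3) = -2 - -9 = 7
Inverse = (1/7)·[[-1, 3], [-3, 2]]
= [[-1/7, 3/7], [-3/7, 2/7]]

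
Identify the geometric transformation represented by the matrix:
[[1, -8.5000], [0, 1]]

This matrix represents: horizontal shear with factor -8.5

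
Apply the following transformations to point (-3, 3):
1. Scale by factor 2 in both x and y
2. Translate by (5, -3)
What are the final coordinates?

Step 1: Scale (-3, 3) by 2 → (-6, 6)
Step 2: Translate by (5, -3) → (-1, 3)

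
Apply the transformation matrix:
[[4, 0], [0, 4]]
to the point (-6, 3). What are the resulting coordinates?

Matrix multiplication:
[[4, 0], [0, 4]] × [-6, 3]ᵀ
= [(4)(-6) + (0)(3), (0)(-6) + (4)(3)]ᵀ
= [-24, 12]ᵀ
Result: (-24, 12)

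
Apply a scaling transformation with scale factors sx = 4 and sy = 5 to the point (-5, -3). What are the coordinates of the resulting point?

Scaling matrix:
[[4, 0], [0, 5]]
Result: (-5 × 4, -3 × 5) = (-20, -15)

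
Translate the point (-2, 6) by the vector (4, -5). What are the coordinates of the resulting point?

Translation by (4, -5) (homogeneous matrix [[1, 0, 4], [0, 1, -5], [0, 0, 1]]):
x' = -2 + 4 = 2
y' = 6 + -5 = 1
Result: (2, 1)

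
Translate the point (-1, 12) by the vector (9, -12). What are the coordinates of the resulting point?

Translation by (9, -12) (homogeneous matrix [[1, 0, 9], [0, 1, -12], [0, 0, 1]]):
x' = -1 + 9 = 8
y' = 12 + -12 = 0
Result: (8, 0)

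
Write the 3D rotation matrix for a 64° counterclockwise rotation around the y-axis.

Rotation matrix for counterclockwise 64° around y-axis:
cos(64°) = 0.4384, sin(64°) = 0.8988
Result: [[0.4384, 0, 0.8988], [0, 1, 0], [-0.8988, 0, 0.4384]]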